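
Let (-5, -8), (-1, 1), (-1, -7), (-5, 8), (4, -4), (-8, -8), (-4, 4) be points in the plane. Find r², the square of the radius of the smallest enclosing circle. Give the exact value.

The minimum enclosing circle is determined by three boundary points: (-5, 8), (4, -4), (-8, -8).
Their circumcentre is (-23/6, -0.5) with r² = 1325/18.
The farthest remaining point (-5, -8) is at distance² 1037/18 ≤ 1325/18.

1325/18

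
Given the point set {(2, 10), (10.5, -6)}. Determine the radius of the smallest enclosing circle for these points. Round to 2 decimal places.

9.06

The smallest circle enclosing two points has them as diameter endpoints.
Centre = midpoint = (6.25, 2); r² = |(2, 10)−(10.5, -6)|²/4 = 328.25/4 = 82.0625.
r = √(82.0625) ≈ 9.06.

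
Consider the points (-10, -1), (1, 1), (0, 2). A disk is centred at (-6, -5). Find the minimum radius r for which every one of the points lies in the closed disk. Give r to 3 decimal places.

The required radius is the distance from (-6, -5) to the farthest point.
Squared distances: 32, 85, 85.
Maximum is 85, attained at (1, 1).
r = √85 ≈ 9.220.

9.220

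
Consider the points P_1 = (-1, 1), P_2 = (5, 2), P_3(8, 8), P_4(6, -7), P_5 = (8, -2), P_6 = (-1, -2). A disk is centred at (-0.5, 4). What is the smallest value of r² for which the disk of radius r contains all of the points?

163.25

The required radius is the distance from (-0.5, 4) to the farthest point.
Squared distances: 9.25, 34.25, 88.25, 163.25, 108.25, 36.25.
Maximum is 163.25, attained at P_4.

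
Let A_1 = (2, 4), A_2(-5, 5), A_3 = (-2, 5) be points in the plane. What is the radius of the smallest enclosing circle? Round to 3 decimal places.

Side lengths²: A_1A_2² = 50, A_1A_3² = 17, A_2A_3² = 9.
Since A_1A_2² = 50 ≥ 17 + 9 = 26, the angle opposite A_1A_2 is not acute, so the smallest enclosing circle has A_1A_2 as diameter.
Centre = midpoint of A_1A_2 = (-1.5, 4.5), r² = 50/4 = 12.5.
r = √(12.5) ≈ 3.536.

3.536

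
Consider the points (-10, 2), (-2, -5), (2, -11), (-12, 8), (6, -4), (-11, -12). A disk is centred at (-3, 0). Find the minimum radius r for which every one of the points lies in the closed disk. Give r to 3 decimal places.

14.422

The required radius is the distance from (-3, 0) to the farthest point.
Squared distances: 53, 26, 146, 145, 97, 208.
Maximum is 208, attained at (-11, -12).
r = √208 ≈ 14.422.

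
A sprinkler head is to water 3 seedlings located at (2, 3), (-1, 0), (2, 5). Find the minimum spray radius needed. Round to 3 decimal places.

Call the three points A, B, C in the order given.
Side lengths²: AB² = 18, AC² = 4, BC² = 34.
Since BC² = 34 ≥ 18 + 4 = 22, the angle opposite BC is not acute, so the smallest enclosing circle has BC as diameter.
Centre = midpoint of BC = (0.5, 2.5), r² = 34/4 = 8.5.
r = √(8.5) ≈ 2.915.

2.915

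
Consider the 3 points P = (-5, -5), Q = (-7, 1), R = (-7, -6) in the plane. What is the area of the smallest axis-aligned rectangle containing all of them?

x ranges over [-7, -5], width 2.
y ranges over [-6, 1], height 7.
Area = 2 × 7 = 14.

14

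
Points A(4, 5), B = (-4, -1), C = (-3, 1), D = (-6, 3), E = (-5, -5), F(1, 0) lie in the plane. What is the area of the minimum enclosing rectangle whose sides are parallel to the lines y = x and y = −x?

In coordinates u = x + y, v = x − y the rectangle is axis-aligned; the map (x,y)→(u,v) scales areas by 2.
u-values: 9, -5, -2, -3, -10, 1; range = 9 − (-10) = 19.
v-values: -1, -3, -4, -9, 0, 1; range = 1 − (-9) = 10.
Area = (19 × 10) / 2 = 95.

95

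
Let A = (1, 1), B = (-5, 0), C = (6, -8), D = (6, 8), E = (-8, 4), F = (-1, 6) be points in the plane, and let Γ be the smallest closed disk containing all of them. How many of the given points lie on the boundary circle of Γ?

By Welzl's lemma the MEC is supported by two points (diametrically opposite) or three points (on a circumcircle).
The minimum enclosing circle is determined by three boundary points: C, D, E.
Their circumcentre is (5/7, 0) with r² = 4505/49.
The farthest remaining point F is at distance² 1908/49 ≤ 4505/49.
The points at distance exactly r from the centre are C, D, E — 3 points.

3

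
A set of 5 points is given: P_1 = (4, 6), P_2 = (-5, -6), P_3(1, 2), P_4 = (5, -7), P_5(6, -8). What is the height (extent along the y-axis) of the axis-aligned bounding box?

14

max y = 6, min y = -8, so height = 14.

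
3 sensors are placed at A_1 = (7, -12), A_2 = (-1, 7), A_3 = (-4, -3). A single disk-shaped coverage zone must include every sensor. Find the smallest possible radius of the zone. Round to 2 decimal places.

Side lengths²: A_1A_2² = 425, A_1A_3² = 202, A_2A_3² = 109.
Since A_1A_2² = 425 ≥ 202 + 109 = 311, the angle opposite A_1A_2 is not acute, so the smallest enclosing circle has A_1A_2 as diameter.
Centre = midpoint of A_1A_2 = (3, -2.5), r² = 425/4 = 106.25.
r = √(106.25) ≈ 10.31.

10.31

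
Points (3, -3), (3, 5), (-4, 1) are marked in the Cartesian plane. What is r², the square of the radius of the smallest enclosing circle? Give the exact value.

4225/196

Call the three points A, B, C in the order given.
Side lengths²: AB² = 64, AC² = 65, BC² = 65.
Since BC² = 65 < 65 + 64 = 129, the triangle is acute, so the smallest enclosing circle is the circumcircle.
Circumcentre = (9/14, 1), r² = 4225/196.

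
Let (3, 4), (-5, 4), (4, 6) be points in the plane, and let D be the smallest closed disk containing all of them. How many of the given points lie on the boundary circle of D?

Call the three points A, B, C in the order given.
Side lengths²: AB² = 64, AC² = 5, BC² = 85.
Since BC² = 85 ≥ 64 + 5 = 69, the angle opposite BC is not acute, so the smallest enclosing circle has BC as diameter.
Centre = midpoint of BC = (-0.5, 5), r² = 85/4 = 21.25.
The points at distance exactly r from the centre are (-5, 4), (4, 6) — 2 points.

2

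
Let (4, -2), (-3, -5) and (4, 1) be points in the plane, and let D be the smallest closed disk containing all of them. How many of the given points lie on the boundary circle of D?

Call the three points A, B, C in the order given.
Side lengths²: AB² = 58, AC² = 9, BC² = 85.
Since BC² = 85 ≥ 58 + 9 = 67, the angle opposite BC is not acute, so the smallest enclosing circle has BC as diameter.
Centre = midpoint of BC = (0.5, -2), r² = 85/4 = 21.25.
The points at distance exactly r from the centre are (-3, -5), (4, 1) — 2 points.

2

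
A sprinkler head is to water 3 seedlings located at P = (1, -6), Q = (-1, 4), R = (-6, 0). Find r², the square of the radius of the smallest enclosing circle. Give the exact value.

Side lengths²: PQ² = 104, PR² = 85, QR² = 41.
Since PQ² = 104 < 85 + 41 = 126, the triangle is acute, so the smallest enclosing circle is the circumcircle.
Circumcentre = (-55/58, -69/58), r² = 45305/1682.

45305/1682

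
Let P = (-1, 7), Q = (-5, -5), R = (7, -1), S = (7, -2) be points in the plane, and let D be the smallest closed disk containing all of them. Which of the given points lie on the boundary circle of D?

By Welzl's lemma the MEC is supported by two points (diametrically opposite) or three points (on a circumcircle).
The minimum enclosing circle is determined by three boundary points: P, Q, S.
Their circumcentre is (3/22, -1/22) with r² = 12325/242.
The farthest remaining point R is at distance² 11621/242 ≤ 12325/242.
The points at distance exactly r from the centre are P, Q, S — 3 points.

P, Q, S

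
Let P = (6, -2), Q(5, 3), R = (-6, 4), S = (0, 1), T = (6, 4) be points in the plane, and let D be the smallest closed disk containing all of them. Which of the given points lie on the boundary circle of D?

A smallest enclosing disk is always determined by at most three of the input points on its boundary.
The farthest pair is P–R with squared distance 180. The circle on this segment as diameter has centre (0, 1) and r² = 180/4 = 45.
Check Q: distance² to centre = 29 ≤ 45, so it lies inside.
All remaining points lie in this disk, and no smaller disk contains both endpoints, so this is the minimum enclosing circle.
The points at distance exactly r from the centre are P, R, T — 3 points.

P, R, T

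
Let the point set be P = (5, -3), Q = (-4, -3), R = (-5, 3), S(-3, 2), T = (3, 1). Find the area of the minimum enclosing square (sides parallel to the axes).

The bounding box has width 10 and height 6.
An axis-aligned square enclosing the set must have side ≥ max(width, height).
So the minimum side is max(10, 6) = 10.
Area = 10² = 100.

100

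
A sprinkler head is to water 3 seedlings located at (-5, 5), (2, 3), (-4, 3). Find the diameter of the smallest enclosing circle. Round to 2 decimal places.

7.28

Call the three points A, B, C in the order given.
Side lengths²: AB² = 53, AC² = 5, BC² = 36.
Since AB² = 53 ≥ 36 + 5 = 41, the angle opposite AB is not acute, so the smallest enclosing circle has AB as diameter.
Centre = midpoint of AB = (-1.5, 4), r² = 53/4 = 13.25.
Diameter = 2r = 2√(13.25) ≈ 7.28.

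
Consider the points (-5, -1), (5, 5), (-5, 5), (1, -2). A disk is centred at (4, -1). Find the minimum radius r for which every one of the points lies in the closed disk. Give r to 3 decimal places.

10.817

The required radius is the distance from (4, -1) to the farthest point.
Squared distances: 81, 37, 117, 10.
Maximum is 117, attained at (-5, 5).
r = √117 ≈ 10.817.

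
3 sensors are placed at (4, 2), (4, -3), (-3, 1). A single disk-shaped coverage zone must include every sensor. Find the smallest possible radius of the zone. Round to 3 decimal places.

4.072

Call the three points A, B, C in the order given.
Side lengths²: AB² = 25, AC² = 50, BC² = 65.
Since BC² = 65 < 50 + 25 = 75, the triangle is acute, so the smallest enclosing circle is the circumcircle.
Circumcentre = (11/14, -0.5), r² = 1625/98.
r = √(1625/98) ≈ 4.072.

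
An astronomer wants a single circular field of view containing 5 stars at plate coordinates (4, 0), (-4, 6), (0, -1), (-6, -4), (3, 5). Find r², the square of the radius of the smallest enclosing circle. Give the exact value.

40.5

The farthest pair is (-6, -4)–(3, 5) with squared distance 162. The circle on this segment as diameter has centre (-1.5, 0.5) and r² = 162/4 = 40.5.
Check (4, 0): distance² to centre = 30.5 ≤ 40.5, so it lies inside.
All remaining points lie in this disk, and no smaller disk contains both endpoints, so this is the minimum enclosing circle.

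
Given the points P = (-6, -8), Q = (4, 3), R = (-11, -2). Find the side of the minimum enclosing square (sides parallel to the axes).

15

The bounding box has width 15 and height 11.
An axis-aligned square enclosing the set must have side ≥ max(width, height).
So the minimum side is max(15, 11) = 15.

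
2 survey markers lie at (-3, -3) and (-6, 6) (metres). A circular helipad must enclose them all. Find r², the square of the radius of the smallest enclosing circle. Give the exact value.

22.5

The smallest circle enclosing two points has them as diameter endpoints.
Centre = midpoint = (-4.5, 1.5); r² = |(-3, -3)−(-6, 6)|²/4 = 90/4 = 22.5.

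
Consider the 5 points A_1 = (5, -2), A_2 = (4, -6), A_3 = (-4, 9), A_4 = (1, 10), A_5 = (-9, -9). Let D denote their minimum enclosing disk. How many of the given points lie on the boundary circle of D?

The minimum enclosing circle of a finite set is fixed by two of the points (as a diameter) or three (as a circumcircle).
The farthest pair is A_4–A_5 with squared distance 461. The circle on this segment as diameter has centre (-4, 0.5) and r² = 461/4 = 115.25.
Check A_1: distance² to centre = 87.25 ≤ 115.25, so it lies inside.
All remaining points lie in this disk, and no smaller disk contains both endpoints, so this is the minimum enclosing circle.
The points at distance exactly r from the centre are A_4, A_5 — 2 points.

2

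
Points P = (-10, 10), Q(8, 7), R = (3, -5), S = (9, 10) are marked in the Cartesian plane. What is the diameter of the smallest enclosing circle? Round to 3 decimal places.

21.378

By Welzl's lemma the MEC is supported by two points (diametrically opposite) or three points (on a circumcircle).
The minimum enclosing circle is determined by three boundary points: P, R, S.
Their circumcentre is (-0.5, 5.1) with r² = 114.26.
The farthest remaining point Q is at distance² 75.86 ≤ 114.26.
Diameter = 2r = 2√(114.26) ≈ 21.378.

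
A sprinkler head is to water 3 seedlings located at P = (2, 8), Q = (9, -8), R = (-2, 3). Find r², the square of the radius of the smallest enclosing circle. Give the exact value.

Side lengths²: PQ² = 305, PR² = 41, QR² = 242.
Since PQ² = 305 ≥ 242 + 41 = 283, the angle opposite PQ is not acute, so the smallest enclosing circle has PQ as diameter.
Centre = midpoint of PQ = (5.5, 0), r² = 305/4 = 76.25.

76.25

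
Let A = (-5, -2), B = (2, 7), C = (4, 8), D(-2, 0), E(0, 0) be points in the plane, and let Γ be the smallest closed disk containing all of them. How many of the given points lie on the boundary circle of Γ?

A smallest enclosing disk is always determined by at most three of the input points on its boundary.
The farthest pair is A–C with squared distance 181. The circle on this segment as diameter has centre (-0.5, 3) and r² = 181/4 = 45.25.
Check B: distance² to centre = 22.25 ≤ 45.25, so it lies inside.
All remaining points lie in this disk, and no smaller disk contains both endpoints, so this is the minimum enclosing circle.
The points at distance exactly r from the centre are A, C — 2 points.

2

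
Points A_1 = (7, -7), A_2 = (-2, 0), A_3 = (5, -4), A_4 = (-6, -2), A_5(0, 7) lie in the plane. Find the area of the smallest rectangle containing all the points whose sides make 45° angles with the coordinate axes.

157.5

In coordinates u = x + y, v = x − y the rectangle is axis-aligned; the map (x,y)→(u,v) scales areas by 2.
u-values: 0, -2, 1, -8, 7; range = 7 − (-8) = 15.
v-values: 14, -2, 9, -4, -7; range = 14 − (-7) = 21.
Area = (15 × 21) / 2 = 157.5.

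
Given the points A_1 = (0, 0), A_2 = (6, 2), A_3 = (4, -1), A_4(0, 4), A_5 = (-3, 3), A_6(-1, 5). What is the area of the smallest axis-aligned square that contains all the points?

The bounding box has width 9 and height 6.
An axis-aligned square enclosing the set must have side ≥ max(width, height).
So the minimum side is max(9, 6) = 9.
Area = 9² = 81.

81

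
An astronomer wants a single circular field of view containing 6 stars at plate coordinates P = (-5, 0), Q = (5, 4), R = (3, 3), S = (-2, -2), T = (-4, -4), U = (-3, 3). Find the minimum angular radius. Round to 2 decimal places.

The minimum enclosing circle of a finite set is fixed by two of the points (as a diameter) or three (as a circumcircle).
The farthest pair is Q–T with squared distance 145. The circle on this segment as diameter has centre (0.5, 0) and r² = 145/4 = 36.25.
Check P: distance² to centre = 30.25 ≤ 36.25, so it lies inside.
All remaining points lie in this disk, and no smaller disk contains both endpoints, so this is the minimum enclosing circle.
r = √(36.25) ≈ 6.02.

6.02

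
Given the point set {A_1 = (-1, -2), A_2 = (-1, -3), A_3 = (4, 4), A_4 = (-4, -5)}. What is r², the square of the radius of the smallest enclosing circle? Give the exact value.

By Welzl's lemma the MEC is supported by two points (diametrically opposite) or three points (on a circumcircle).
The farthest pair is A_3–A_4 with squared distance 145. The circle on this segment as diameter has centre (0, -0.5) and r² = 145/4 = 36.25.
Check A_1: distance² to centre = 3.25 ≤ 36.25, so it lies inside.
All remaining points lie in this disk, and no smaller disk contains both endpoints, so this is the minimum enclosing circle.

36.25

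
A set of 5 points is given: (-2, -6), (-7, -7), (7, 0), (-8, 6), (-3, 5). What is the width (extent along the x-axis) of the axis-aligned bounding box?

max x = 7, min x = -8, so width = 15.

15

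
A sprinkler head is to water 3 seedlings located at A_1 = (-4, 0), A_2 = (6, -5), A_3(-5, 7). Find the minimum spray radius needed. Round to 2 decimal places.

Side lengths²: A_1A_2² = 125, A_1A_3² = 50, A_2A_3² = 265.
Since A_2A_3² = 265 ≥ 125 + 50 = 175, the angle opposite A_2A_3 is not acute, so the smallest enclosing circle has A_2A_3 as diameter.
Centre = midpoint of A_2A_3 = (0.5, 1), r² = 265/4 = 66.25.
r = √(66.25) ≈ 8.14.

8.14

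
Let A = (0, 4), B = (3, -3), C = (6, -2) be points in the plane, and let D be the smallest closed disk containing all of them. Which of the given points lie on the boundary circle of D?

A, C

Side lengths²: AB² = 58, AC² = 72, BC² = 10.
Since AC² = 72 ≥ 58 + 10 = 68, the angle opposite AC is not acute, so the smallest enclosing circle has AC as diameter.
Centre = midpoint of AC = (3, 1), r² = 72/4 = 18.
The points at distance exactly r from the centre are A, C — 2 points.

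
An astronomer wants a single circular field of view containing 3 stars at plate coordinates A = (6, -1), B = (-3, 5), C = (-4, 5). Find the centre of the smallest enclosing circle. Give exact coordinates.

(1, 2)

Side lengths²: AB² = 117, AC² = 136, BC² = 1.
Since AC² = 136 ≥ 117 + 1 = 118, the angle opposite AC is not acute, so the smallest enclosing circle has AC as diameter.
Centre = midpoint of AC = (1, 2), r² = 136/4 = 34.
Centre = (1, 2).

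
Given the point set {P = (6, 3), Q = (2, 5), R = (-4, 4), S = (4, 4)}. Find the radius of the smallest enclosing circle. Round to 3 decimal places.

A smallest enclosing disk is always determined by at most three of the input points on its boundary.
The farthest pair is P–R with squared distance 101. The circle on this segment as diameter has centre (1, 3.5) and r² = 101/4 = 25.25.
Check Q: distance² to centre = 3.25 ≤ 25.25, so it lies inside.
All remaining points lie in this disk, and no smaller disk contains both endpoints, so this is the minimum enclosing circle.
r = √(25.25) ≈ 5.025.

5.025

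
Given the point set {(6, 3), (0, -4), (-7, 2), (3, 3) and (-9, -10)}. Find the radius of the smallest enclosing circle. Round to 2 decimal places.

9.92

A smallest enclosing disk is always determined by at most three of the input points on its boundary.
The farthest pair is (6, 3)–(-9, -10) with squared distance 394. The circle on this segment as diameter has centre (-1.5, -3.5) and r² = 394/4 = 98.5.
Check (0, -4): distance² to centre = 2.5 ≤ 98.5, so it lies inside.
All remaining points lie in this disk, and no smaller disk contains both endpoints, so this is the minimum enclosing circle.
r = √(98.5) ≈ 9.92.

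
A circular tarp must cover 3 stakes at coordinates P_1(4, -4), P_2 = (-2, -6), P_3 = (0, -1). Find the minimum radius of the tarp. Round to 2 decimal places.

3.27

Side lengths²: P_1P_2² = 40, P_1P_3² = 25, P_2P_3² = 29.
Since P_1P_2² = 40 < 29 + 25 = 54, the triangle is acute, so the smallest enclosing circle is the circumcircle.
Circumcentre = (19/26, -109/26), r² = 3625/338.
r = √(3625/338) ≈ 3.27.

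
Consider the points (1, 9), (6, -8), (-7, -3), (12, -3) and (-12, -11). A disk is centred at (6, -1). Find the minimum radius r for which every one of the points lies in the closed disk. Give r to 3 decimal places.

20.591

The required radius is the distance from (6, -1) to the farthest point.
Squared distances: 125, 49, 173, 40, 424.
Maximum is 424, attained at (-12, -11).
r = √424 ≈ 20.591.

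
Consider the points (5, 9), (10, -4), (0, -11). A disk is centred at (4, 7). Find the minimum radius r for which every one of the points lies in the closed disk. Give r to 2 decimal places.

The required radius is the distance from (4, 7) to the farthest point.
Squared distances: 5, 157, 340.
Maximum is 340, attained at (0, -11).
r = √340 ≈ 18.44.

18.44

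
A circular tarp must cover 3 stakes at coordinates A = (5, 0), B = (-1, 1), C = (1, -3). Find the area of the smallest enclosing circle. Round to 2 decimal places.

30.02

Side lengths²: AB² = 37, AC² = 25, BC² = 20.
Since AB² = 37 < 25 + 20 = 45, the triangle is acute, so the smallest enclosing circle is the circumcircle.
Circumcentre = (21/11, -1/22), r² = 4625/484.
Area = π·r² = π·4625/484 ≈ 30.02.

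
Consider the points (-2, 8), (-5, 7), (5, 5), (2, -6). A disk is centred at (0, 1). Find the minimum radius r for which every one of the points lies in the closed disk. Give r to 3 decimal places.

The required radius is the distance from (0, 1) to the farthest point.
Squared distances: 53, 61, 41, 53.
Maximum is 61, attained at (-5, 7).
r = √61 ≈ 7.810.

7.810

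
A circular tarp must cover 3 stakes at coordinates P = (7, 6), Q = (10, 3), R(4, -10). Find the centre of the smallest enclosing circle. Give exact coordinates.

Side lengths²: PQ² = 18, PR² = 265, QR² = 205.
Since PR² = 265 ≥ 205 + 18 = 223, the angle opposite PR is not acute, so the smallest enclosing circle has PR as diameter.
Centre = midpoint of PR = (5.5, -2), r² = 265/4 = 66.25.
Centre = (5.5, -2).

(5.5, -2)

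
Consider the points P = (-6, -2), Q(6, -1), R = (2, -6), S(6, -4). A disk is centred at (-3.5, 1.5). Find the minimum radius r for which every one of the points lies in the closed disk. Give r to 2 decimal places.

10.98

The required radius is the distance from (-3.5, 1.5) to the farthest point.
Squared distances: 18.5, 96.5, 86.5, 120.5.
Maximum is 120.5, attained at S.
r = √(120.5) ≈ 10.98.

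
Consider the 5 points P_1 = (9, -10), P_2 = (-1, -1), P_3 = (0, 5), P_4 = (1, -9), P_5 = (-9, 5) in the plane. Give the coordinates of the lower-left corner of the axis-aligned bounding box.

x-range [-9, 9], y-range [-10, 5].
The lower-left corner is (-9, -10).

(-9, -10)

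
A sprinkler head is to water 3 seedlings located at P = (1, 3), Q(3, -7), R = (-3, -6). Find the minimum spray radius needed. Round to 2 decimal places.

Side lengths²: PQ² = 104, PR² = 97, QR² = 37.
Since PQ² = 104 < 97 + 37 = 134, the triangle is acute, so the smallest enclosing circle is the circumcircle.
Circumcentre = (41/58, -131/58), r² = 46657/1682.
r = √(46657/1682) ≈ 5.27.

5.27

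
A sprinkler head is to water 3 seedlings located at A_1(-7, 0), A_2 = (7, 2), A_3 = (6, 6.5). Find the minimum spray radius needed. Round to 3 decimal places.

7.289

Side lengths²: A_1A_2² = 200, A_1A_3² = 211.25, A_2A_3² = 21.25.
Since A_1A_3² = 211.25 < 200 + 21.25 = 221.25, the triangle is acute, so the smallest enclosing circle is the circumcircle.
Circumcentre = (-0.25, 2.75), r² = 53.125.
r = √(53.125) ≈ 7.289.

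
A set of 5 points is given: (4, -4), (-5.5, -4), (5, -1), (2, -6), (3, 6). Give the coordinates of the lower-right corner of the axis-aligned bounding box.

x-range [-5.5, 5], y-range [-6, 6].
The lower-right corner is (5, -6).

(5, -6)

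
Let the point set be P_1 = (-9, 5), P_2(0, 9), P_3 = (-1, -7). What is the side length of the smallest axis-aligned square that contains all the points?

16

The bounding box has width 9 and height 16.
An axis-aligned square enclosing the set must have side ≥ max(width, height).
So the minimum side is max(9, 16) = 16.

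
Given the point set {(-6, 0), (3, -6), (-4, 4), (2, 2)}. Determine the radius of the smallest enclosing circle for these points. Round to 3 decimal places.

6.103

The minimum enclosing circle of a finite set is fixed by two of the points (as a diameter) or three (as a circumcircle).
The farthest pair is (3, -6)–(-4, 4) with squared distance 149. The circle on this segment as diameter has centre (-0.5, -1) and r² = 149/4 = 37.25.
Check (-6, 0): distance² to centre = 31.25 ≤ 37.25, so it lies inside.
All remaining points lie in this disk, and no smaller disk contains both endpoints, so this is the minimum enclosing circle.
r = √(37.25) ≈ 6.103.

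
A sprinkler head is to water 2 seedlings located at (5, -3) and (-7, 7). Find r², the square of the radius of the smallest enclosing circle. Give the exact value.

61

The smallest circle enclosing two points has them as diameter endpoints.
Centre = midpoint = (-1, 2); r² = |(5, -3)−(-7, 7)|²/4 = 244/4 = 61.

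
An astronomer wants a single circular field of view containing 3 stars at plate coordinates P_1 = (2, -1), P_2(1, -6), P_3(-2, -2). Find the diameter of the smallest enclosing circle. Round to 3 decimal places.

Side lengths²: P_1P_2² = 26, P_1P_3² = 17, P_2P_3² = 25.
Since P_1P_2² = 26 < 25 + 17 = 42, the triangle is acute, so the smallest enclosing circle is the circumcircle.
Circumcentre = (17/38, -125/38), r² = 5525/722.
Diameter = 2r = 2√(5525/722) ≈ 5.533.

5.533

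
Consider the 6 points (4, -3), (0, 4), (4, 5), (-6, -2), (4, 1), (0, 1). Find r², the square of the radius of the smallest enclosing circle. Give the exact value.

By Welzl's lemma the MEC is supported by two points (diametrically opposite) or three points (on a circumcircle).
The minimum enclosing circle is determined by three boundary points: (4, -3), (4, 5), (-6, -2).
Their circumcentre is (-0.65, 1) with r² = 37.6225.
The farthest remaining point (4, 1) is at distance² 21.6225 ≤ 37.6225.

37.6225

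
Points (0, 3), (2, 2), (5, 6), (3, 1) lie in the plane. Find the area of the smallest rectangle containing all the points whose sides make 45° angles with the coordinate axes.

In coordinates u = x + y, v = x − y the rectangle is axis-aligned; the map (x,y)→(u,v) scales areas by 2.
u-values: 3, 4, 11, 4; range = 11 − 3 = 8.
v-values: -3, 0, -1, 2; range = 2 − (-3) = 5.
Area = (8 × 5) / 2 = 20.

20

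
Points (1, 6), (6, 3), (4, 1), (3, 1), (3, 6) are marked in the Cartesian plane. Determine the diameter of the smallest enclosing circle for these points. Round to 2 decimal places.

By Welzl's lemma the MEC is supported by two points (diametrically opposite) or three points (on a circumcircle).
The minimum enclosing circle is determined by three boundary points: (1, 6), (6, 3), (4, 1).
Their circumcentre is (3.125, 3.875) with r² = 9.03125.
The farthest remaining point (3, 1) is at distance² 8.28125 ≤ 9.03125.
Diameter = 2r = 2√(9.03125) ≈ 6.01.

6.01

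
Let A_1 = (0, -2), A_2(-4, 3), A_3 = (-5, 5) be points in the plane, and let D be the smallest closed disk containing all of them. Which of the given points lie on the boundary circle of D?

Side lengths²: A_1A_2² = 41, A_1A_3² = 74, A_2A_3² = 5.
Since A_1A_3² = 74 ≥ 41 + 5 = 46, the angle opposite A_1A_3 is not acute, so the smallest enclosing circle has A_1A_3 as diameter.
Centre = midpoint of A_1A_3 = (-2.5, 1.5), r² = 74/4 = 18.5.
The points at distance exactly r from the centre are A_1, A_3 — 2 points.

A_1, A_3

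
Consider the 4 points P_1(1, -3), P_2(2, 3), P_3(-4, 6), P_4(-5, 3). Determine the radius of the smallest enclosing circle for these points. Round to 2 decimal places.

The minimum enclosing circle of a finite set is fixed by two of the points (as a diameter) or three (as a circumcircle).
The farthest pair is P_1–P_3 with squared distance 106. The circle on this segment as diameter has centre (-1.5, 1.5) and r² = 106/4 = 26.5.
Check P_2: distance² to centre = 14.5 ≤ 26.5, so it lies inside.
All remaining points lie in this disk, and no smaller disk contains both endpoints, so this is the minimum enclosing circle.
r = √(26.5) ≈ 5.15.

5.15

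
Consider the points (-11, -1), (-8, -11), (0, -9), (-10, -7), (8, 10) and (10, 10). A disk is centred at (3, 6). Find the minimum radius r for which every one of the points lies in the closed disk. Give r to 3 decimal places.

20.248

The required radius is the distance from (3, 6) to the farthest point.
Squared distances: 245, 410, 234, 338, 41, 65.
Maximum is 410, attained at (-8, -11).
r = √410 ≈ 20.248.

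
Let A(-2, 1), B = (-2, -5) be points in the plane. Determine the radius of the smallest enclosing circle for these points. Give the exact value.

3

The smallest circle enclosing two points has them as diameter endpoints.
Centre = midpoint = (-2, -2); r² = |AB|²/4 = 36/4 = 9.
r = √9 = 3.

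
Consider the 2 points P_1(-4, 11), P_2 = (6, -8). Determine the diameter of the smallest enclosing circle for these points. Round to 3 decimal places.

21.471

The smallest circle enclosing two points has them as diameter endpoints.
Centre = midpoint = (1, 1.5); r² = |P_1P_2|²/4 = 461/4 = 115.25.
Diameter = 2r = 2√(115.25) ≈ 21.471.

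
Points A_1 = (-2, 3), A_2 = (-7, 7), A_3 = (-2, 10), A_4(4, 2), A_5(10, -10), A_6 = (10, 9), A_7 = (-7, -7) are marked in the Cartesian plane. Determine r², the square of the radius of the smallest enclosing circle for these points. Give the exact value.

146.5

By Welzl's lemma the MEC is supported by two points (diametrically opposite) or three points (on a circumcircle).
The minimum enclosing circle is determined by three boundary points: A_2, A_5, A_6.
Their circumcentre is (2.5, -0.5) with r² = 146.5.
The farthest remaining point A_7 is at distance² 132.5 ≤ 146.5.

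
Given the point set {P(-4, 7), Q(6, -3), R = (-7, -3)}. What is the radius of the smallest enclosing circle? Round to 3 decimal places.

7.382

Side lengths²: PQ² = 200, PR² = 109, QR² = 169.
Since PQ² = 200 < 169 + 109 = 278, the triangle is acute, so the smallest enclosing circle is the circumcircle.
Circumcentre = (-0.5, 0.5), r² = 54.5.
r = √(54.5) ≈ 7.382.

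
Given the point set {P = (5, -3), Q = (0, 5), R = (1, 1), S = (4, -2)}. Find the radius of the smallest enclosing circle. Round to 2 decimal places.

The minimum enclosing circle of a finite set is fixed by two of the points (as a diameter) or three (as a circumcircle).
The farthest pair is P–Q with squared distance 89. The circle on this segment as diameter has centre (2.5, 1) and r² = 89/4 = 22.25.
Check R: distance² to centre = 2.25 ≤ 22.25, so it lies inside.
All remaining points lie in this disk, and no smaller disk contains both endpoints, so this is the minimum enclosing circle.
r = √(22.25) ≈ 4.72.

4.72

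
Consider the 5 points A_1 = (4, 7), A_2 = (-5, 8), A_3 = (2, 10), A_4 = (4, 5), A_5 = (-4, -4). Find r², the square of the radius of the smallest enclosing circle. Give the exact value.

58

A smallest enclosing disk is always determined by at most three of the input points on its boundary.
The farthest pair is A_3–A_5 with squared distance 232. The circle on this segment as diameter has centre (-1, 3) and r² = 232/4 = 58.
Check A_1: distance² to centre = 41 ≤ 58, so it lies inside.
All remaining points lie in this disk, and no smaller disk contains both endpoints, so this is the minimum enclosing circle.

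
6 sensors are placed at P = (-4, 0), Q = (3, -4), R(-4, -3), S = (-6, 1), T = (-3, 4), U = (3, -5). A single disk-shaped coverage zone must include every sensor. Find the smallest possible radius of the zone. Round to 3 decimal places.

The minimum enclosing circle of a finite set is fixed by two of the points (as a diameter) or three (as a circumcircle).
The minimum enclosing circle is determined by three boundary points: S, T, U.
Their circumcentre is (-0.9, -1.1) with r² = 30.42.
The farthest remaining point Q is at distance² 23.62 ≤ 30.42.
r = √(30.42) ≈ 5.515.

5.515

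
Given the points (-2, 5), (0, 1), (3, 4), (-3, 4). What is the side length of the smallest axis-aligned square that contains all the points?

6

The bounding box has width 6 and height 4.
An axis-aligned square enclosing the set must have side ≥ max(width, height).
So the minimum side is max(6, 4) = 6.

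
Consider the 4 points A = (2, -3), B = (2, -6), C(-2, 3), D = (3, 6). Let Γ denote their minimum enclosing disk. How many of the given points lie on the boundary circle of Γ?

2

The farthest pair is B–D with squared distance 145. The circle on this segment as diameter has centre (2.5, 0) and r² = 145/4 = 36.25.
Check A: distance² to centre = 9.25 ≤ 36.25, so it lies inside.
All remaining points lie in this disk, and no smaller disk contains both endpoints, so this is the minimum enclosing circle.
The points at distance exactly r from the centre are B, D — 2 points.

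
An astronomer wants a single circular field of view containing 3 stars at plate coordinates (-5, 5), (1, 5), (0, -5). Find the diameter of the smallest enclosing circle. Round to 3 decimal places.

11.236

Call the three points A, B, C in the order given.
Side lengths²: AB² = 36, AC² = 125, BC² = 101.
Since AC² = 125 < 101 + 36 = 137, the triangle is acute, so the smallest enclosing circle is the circumcircle.
Circumcentre = (-2, 0.25), r² = 31.5625.
Diameter = 2r = 2√(31.5625) ≈ 11.236.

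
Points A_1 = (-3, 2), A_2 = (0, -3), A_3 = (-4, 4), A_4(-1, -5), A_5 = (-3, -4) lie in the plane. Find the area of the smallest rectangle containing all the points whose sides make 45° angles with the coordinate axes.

42

In coordinates u = x + y, v = x − y the rectangle is axis-aligned; the map (x,y)→(u,v) scales areas by 2.
u-values: -1, -3, 0, -6, -7; range = 0 − (-7) = 7.
v-values: -5, 3, -8, 4, 1; range = 4 − (-8) = 12.
Area = (7 × 12) / 2 = 42.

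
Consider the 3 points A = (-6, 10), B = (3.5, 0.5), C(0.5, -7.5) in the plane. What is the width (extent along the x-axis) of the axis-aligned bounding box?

max x = 3.5, min x = -6, so width = 9.5.

9.5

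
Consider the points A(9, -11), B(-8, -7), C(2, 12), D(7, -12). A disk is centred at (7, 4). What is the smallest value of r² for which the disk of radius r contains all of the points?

346

The required radius is the distance from (7, 4) to the farthest point.
Squared distances: 229, 346, 89, 256.
Maximum is 346, attained at B.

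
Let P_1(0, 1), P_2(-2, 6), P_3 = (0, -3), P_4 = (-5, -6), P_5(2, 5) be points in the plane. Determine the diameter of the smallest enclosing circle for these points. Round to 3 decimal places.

13.038

A smallest enclosing disk is always determined by at most three of the input points on its boundary.
The farthest pair is P_4–P_5 with squared distance 170. The circle on this segment as diameter has centre (-1.5, -0.5) and r² = 170/4 = 42.5.
Check P_1: distance² to centre = 4.5 ≤ 42.5, so it lies inside.
All remaining points lie in this disk, and no smaller disk contains both endpoints, so this is the minimum enclosing circle.
Diameter = 2r = 2√(42.5) ≈ 13.038.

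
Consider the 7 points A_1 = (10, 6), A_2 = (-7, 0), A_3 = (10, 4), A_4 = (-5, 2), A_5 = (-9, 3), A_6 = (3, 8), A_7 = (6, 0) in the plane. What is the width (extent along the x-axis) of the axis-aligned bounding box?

19

max x = 10, min x = -9, so width = 19.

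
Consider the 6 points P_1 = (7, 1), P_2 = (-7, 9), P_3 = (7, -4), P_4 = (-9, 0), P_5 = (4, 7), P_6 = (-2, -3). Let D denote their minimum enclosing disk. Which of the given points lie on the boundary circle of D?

The minimum enclosing circle of a finite set is fixed by two of the points (as a diameter) or three (as a circumcircle).
The farthest pair is P_2–P_3 with squared distance 365. The circle on this segment as diameter has centre (0, 2.5) and r² = 365/4 = 91.25.
Check P_1: distance² to centre = 51.25 ≤ 91.25, so it lies inside.
All remaining points lie in this disk, and no smaller disk contains both endpoints, so this is the minimum enclosing circle.
The points at distance exactly r from the centre are P_2, P_3 — 2 points.

P_2, P_3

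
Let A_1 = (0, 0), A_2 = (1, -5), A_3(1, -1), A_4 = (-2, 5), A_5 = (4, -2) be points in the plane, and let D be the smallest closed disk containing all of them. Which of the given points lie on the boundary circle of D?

A_2, A_4

The farthest pair is A_2–A_4 with squared distance 109. The circle on this segment as diameter has centre (-0.5, 0) and r² = 109/4 = 27.25.
Check A_1: distance² to centre = 0.25 ≤ 27.25, so it lies inside.
All remaining points lie in this disk, and no smaller disk contains both endpoints, so this is the minimum enclosing circle.
The points at distance exactly r from the centre are A_2, A_4 — 2 points.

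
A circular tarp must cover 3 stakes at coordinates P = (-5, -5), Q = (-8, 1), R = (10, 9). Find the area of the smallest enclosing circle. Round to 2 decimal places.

331.34

Side lengths²: PQ² = 45, PR² = 421, QR² = 388.
Since PR² = 421 < 388 + 45 = 433, the triangle is acute, so the smallest enclosing circle is the circumcircle.
Circumcentre = (24/11, 103/44), r² = 204185/1936.
Area = π·r² = π·204185/1936 ≈ 331.34.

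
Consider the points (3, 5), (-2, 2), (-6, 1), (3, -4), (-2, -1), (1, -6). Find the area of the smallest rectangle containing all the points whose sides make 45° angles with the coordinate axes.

In coordinates u = x + y, v = x − y the rectangle is axis-aligned; the map (x,y)→(u,v) scales areas by 2.
u-values: 8, 0, -5, -1, -3, -5; range = 8 − (-5) = 13.
v-values: -2, -4, -7, 7, -1, 7; range = 7 − (-7) = 14.
Area = (13 × 14) / 2 = 91.

91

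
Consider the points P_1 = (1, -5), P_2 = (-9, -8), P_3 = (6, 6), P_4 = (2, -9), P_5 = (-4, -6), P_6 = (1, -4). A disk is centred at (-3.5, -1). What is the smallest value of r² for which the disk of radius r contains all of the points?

139.25

The required radius is the distance from (-3.5, -1) to the farthest point.
Squared distances: 36.25, 79.25, 139.25, 94.25, 25.25, 29.25.
Maximum is 139.25, attained at P_3.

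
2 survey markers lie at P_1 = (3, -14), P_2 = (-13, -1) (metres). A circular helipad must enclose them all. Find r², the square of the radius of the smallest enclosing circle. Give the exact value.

106.25

The smallest circle enclosing two points has them as diameter endpoints.
Centre = midpoint = (-5, -7.5); r² = |P_1P_2|²/4 = 425/4 = 106.25.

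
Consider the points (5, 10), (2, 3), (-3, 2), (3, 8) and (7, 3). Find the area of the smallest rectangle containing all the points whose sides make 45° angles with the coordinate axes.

72

In coordinates u = x + y, v = x − y the rectangle is axis-aligned; the map (x,y)→(u,v) scales areas by 2.
u-values: 15, 5, -1, 11, 10; range = 15 − (-1) = 16.
v-values: -5, -1, -5, -5, 4; range = 4 − (-5) = 9.
Area = (16 × 9) / 2 = 72.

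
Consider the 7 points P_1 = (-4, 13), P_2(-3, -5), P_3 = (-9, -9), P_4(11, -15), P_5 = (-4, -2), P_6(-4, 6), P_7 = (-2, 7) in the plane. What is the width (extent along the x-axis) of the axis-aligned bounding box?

max x = 11, min x = -9, so width = 20.

20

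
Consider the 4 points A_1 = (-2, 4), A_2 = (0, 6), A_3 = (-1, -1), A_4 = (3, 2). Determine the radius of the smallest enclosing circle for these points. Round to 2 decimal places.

3.54

By Welzl's lemma the MEC is supported by two points (diametrically opposite) or three points (on a circumcircle).
The farthest pair is A_2–A_3 with squared distance 50. The circle on this segment as diameter has centre (-0.5, 2.5) and r² = 50/4 = 12.5.
Check A_1: distance² to centre = 4.5 ≤ 12.5, so it lies inside.
All remaining points lie in this disk, and no smaller disk contains both endpoints, so this is the minimum enclosing circle.
r = √(12.5) ≈ 3.54.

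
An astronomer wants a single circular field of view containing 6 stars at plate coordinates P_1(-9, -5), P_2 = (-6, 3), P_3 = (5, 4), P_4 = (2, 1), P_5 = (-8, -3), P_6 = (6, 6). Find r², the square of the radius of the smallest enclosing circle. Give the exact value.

86.5

The farthest pair is P_1–P_6 with squared distance 346. The circle on this segment as diameter has centre (-1.5, 0.5) and r² = 346/4 = 86.5.
Check P_2: distance² to centre = 26.5 ≤ 86.5, so it lies inside.
All remaining points lie in this disk, and no smaller disk contains both endpoints, so this is the minimum enclosing circle.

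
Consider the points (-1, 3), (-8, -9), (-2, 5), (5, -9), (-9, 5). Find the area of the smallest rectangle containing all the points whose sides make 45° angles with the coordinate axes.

280

In coordinates u = x + y, v = x − y the rectangle is axis-aligned; the map (x,y)→(u,v) scales areas by 2.
u-values: 2, -17, 3, -4, -4; range = 3 − (-17) = 20.
v-values: -4, 1, -7, 14, -14; range = 14 − (-14) = 28.
Area = (20 × 28) / 2 = 280.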